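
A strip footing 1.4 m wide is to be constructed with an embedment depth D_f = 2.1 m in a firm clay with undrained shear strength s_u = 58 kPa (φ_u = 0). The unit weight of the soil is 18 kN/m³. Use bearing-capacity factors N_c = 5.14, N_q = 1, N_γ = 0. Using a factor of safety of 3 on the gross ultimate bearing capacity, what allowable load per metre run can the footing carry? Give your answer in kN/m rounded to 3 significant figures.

≈ 157 kN/m

Effective surcharge at the founding depth q = γ·D_f = 18 × 2.1 = 37.8 kPa.
q_ult = c·N_c + q·N_q
     = 58 × 5.14 + 37.8 × 1
     = 298.12 + 37.8 = 335.92 kPa.
Gross allowable pressure q_all = 335.92 / 3 = 111.97 kPa.
Allowable wall load = q_all × B = 111.97 × 1.4 = 156.76 kN per metre run.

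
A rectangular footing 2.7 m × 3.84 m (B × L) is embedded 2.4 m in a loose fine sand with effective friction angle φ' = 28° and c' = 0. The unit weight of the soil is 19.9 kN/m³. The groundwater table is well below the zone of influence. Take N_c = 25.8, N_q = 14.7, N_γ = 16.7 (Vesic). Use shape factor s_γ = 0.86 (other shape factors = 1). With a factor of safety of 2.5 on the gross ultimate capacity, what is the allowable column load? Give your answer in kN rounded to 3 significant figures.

P_all ≈ 4510 kN

q = γ·D_f = 19.9 × 2.4 = 47.76 kPa.
q·N_q = 47.76 × 14.7 = 702.07 kPa
0.5·γ·B·N_γ·s_γ = 0.5 × 19.9 × 2.7 × 16.7 × 0.86 = 385.84 kPa
q_ult = 702.07 + 385.84 = 1087.9 kPa.
Gross allowable pressure q_all = 1087.9 / 2.5 = 435.16 kPa.
Footing area = 10.368 m², so allowable column load = 435.16 × 10.368 = 4511.8 kN.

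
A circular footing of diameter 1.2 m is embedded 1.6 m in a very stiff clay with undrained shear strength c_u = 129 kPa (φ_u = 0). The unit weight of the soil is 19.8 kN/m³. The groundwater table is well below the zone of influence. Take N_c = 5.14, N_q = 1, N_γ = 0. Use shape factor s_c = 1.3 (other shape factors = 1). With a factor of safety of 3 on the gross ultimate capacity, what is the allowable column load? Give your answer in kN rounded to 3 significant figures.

P_all ≈ 337 kN

Overburden at base level: q = 19.8 × 1.6 = 31.68 kPa.
Cohesion term c·N_c·s_c = 129 × 5.14 × 1.3 = 861.98 kPa; surcharge term q·N_q = 31.68 × 1 = 31.68 kPa.
q_ult = 861.98 + 31.68 = 893.66 kPa.
Gross allowable pressure q_all = 893.66 / 3 = 297.89 kPa.
Footing area = 1.131 m², so allowable column load = 297.89 × 1.131 = 336.91 kN.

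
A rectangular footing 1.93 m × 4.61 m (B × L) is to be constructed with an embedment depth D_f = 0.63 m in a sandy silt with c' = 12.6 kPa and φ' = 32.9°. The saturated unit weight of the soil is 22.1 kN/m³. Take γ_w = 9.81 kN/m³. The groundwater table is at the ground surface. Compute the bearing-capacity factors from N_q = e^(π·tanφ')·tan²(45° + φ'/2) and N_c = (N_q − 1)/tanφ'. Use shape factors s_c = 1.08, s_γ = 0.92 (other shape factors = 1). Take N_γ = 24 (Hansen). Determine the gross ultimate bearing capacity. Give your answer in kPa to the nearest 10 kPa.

q_ult ≈ 980 kPa

tan32.9° = 0.6469, so N_q = e^(π×0.6469)·tan²(61.45°) = 7.632 × 3.378 = 25.78.
N_c = (25.78 − 1)/tan32.9° = 38.31.
Water table at ground surface, so effective unit weight γ' = 22.1 − 9.81 = 12.29 kN/m³ is used throughout; overburden q = 12.29 × 0.63 = 7.7427 kPa; the same γ' applies in the ½γBN_γ term.
Cohesion term c·N_c·s_c = 12.6 × 38.307 × 1.08 = 521.29 kPa; surcharge term q·N_q = 7.7427 × 25.782 = 199.62 kPa; self-weight term 0.5·γ·B·N_γ·s_γ = 0.5 × 12.29 × 1.93 × 24 × 0.92 = 261.87 kPa.
q_ult = 521.29 + 199.62 + 261.87 = 982.78 kPa.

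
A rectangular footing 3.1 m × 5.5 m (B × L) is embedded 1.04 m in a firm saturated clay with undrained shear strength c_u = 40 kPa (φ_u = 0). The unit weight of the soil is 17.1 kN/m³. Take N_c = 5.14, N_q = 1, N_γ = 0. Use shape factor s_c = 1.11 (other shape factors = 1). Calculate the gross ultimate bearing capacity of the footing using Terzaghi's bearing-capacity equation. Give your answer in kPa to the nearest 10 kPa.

q_ult ≈ 250 kPa

q = γ·D_f = 17.1 × 1.04 = 17.784 kPa.
c·N_c·s_c = 40 × 5.14 × 1.11 = 228.22 kPa
q·N_q = 17.784 × 1 = 17.784 kPa
q_ult = 228.22 + 17.784 = 246 kPa.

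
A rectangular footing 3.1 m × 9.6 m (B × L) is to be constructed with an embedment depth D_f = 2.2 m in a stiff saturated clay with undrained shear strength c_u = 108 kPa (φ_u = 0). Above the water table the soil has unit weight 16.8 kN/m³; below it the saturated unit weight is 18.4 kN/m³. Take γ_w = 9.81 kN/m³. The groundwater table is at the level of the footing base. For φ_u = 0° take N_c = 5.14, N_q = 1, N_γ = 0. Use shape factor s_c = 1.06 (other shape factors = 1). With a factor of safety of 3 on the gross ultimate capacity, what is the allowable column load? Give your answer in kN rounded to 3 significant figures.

P_all ≈ 6200 kN

Effective surcharge at the founding depth q = γ·D_f = 16.8 × 2.2 = 36.96 kPa.
q_ult = c·N_c·s_c + q·N_q
     = 108 × 5.14 × 1.06 + 36.96 × 1
     = 588.43 + 36.96 = 625.39 kPa.
Gross allowable pressure q_all = 625.39 / 3 = 208.46 kPa.
Footing area = 29.76 m², so allowable column load = 208.46 × 29.76 = 6203.8 kN.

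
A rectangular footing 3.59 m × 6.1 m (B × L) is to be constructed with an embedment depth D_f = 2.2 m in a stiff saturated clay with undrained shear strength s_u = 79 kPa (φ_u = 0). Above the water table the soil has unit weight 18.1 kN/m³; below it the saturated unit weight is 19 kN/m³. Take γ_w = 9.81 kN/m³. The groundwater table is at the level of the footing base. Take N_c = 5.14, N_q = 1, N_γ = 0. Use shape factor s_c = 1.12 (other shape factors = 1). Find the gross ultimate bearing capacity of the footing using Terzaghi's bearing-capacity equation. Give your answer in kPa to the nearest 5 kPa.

q_ult ≈ 495 kPa

Overburden at base level: q = 18.1 × 2.2 = 39.82 kPa.
Cohesion term c·N_c·s_c = 79 × 5.14 × 1.12 = 454.79 kPa; surcharge term q·N_q = 39.82 × 1 = 39.82 kPa.
q_ult = 454.79 + 39.82 = 494.61 kPa.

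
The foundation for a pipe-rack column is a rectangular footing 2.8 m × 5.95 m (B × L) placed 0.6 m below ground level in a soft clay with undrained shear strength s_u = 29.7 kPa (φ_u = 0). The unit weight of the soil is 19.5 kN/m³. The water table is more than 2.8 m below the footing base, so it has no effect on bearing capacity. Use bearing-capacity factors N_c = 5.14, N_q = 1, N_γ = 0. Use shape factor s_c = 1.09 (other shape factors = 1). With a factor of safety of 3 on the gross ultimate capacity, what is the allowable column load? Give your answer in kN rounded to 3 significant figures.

q = γ·D_f = 19.5 × 0.6 = 11.7 kPa.
c·N_c·s_c = 29.7 × 5.14 × 1.09 = 166.4 kPa
q·N_q = 11.7 × 1 = 11.7 kPa
q_ult = 166.4 + 11.7 = 178.1 kPa.
Gross allowable pressure q_all = 178.1 / 3 = 59.366 kPa.
Footing area = 16.66 m², so allowable column load = 59.366 × 16.66 = 989.03 kN.

P_all ≈ 989 kN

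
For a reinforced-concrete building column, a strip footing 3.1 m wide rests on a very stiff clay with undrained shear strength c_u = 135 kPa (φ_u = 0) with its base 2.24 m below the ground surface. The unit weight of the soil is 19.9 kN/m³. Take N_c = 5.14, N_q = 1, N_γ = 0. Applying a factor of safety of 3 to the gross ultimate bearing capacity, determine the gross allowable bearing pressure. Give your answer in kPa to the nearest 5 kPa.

Overburden at base level: q = 19.9 × 2.24 = 44.576 kPa.
Cohesion term c·N_c = 135 × 5.14 = 693.9 kPa; surcharge term q·N_q = 44.576 × 1 = 44.576 kPa.
q_ult = 693.9 + 44.576 = 738.48 kPa.
q_all = q_ult / FS = 738.48 / 3 = 246.16 kPa.

q_all ≈ 245 kPa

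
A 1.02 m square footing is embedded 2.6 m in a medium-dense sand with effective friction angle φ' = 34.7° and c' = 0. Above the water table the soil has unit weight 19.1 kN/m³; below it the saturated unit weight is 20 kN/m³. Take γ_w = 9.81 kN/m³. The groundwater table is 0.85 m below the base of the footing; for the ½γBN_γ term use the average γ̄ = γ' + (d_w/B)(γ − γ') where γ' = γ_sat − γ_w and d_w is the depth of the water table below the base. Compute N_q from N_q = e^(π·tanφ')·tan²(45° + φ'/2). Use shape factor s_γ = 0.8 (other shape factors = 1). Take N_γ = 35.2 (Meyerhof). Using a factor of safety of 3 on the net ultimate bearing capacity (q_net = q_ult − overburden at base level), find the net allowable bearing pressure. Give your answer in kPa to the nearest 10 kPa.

N_q = e^(π·tan34.7°)·tan²(62.35°) = 32.08.
q = γ·D_f = 19.1 × 2.6 = 49.66 kPa.
γ' = 10.19 kN/m³; averaging over the depth B below the base, γ̄ = γ' + (d_w/B)(γ − γ') = 17.615 kN/m³.
q·N_q = 49.66 × 32.081 = 1593.1 kPa
0.5·γ·B·N_γ·s_γ = 0.5 × 17.615 × 1.02 × 35.2 × 0.8 = 252.98 kPa
q_ult = 1593.1 + 252.98 = 1846.1 kPa.
q_net = 1846.1 − 49.66 = 1796.4 kPa.
q_all(net) = 1796.4 / 3 = 598.82 kPa.

q_all(net) ≈ 600 kPa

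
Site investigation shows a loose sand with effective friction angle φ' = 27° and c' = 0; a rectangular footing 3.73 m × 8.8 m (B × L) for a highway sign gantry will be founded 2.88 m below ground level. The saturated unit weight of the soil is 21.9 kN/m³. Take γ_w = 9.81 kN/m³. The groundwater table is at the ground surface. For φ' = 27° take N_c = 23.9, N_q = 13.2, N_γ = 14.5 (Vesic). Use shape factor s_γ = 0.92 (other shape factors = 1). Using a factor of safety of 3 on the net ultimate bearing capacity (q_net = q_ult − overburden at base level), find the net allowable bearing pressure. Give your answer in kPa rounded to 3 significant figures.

With the water table at the surface the whole profile is submerged: γ' = 21.9 − 9.81 = 12.09 kN/m³, so q = γ'·D_f = 34.819 kPa; the same γ' applies in the ½γBN_γ term.
q_ult = q·N_q + 0.5·γ·B·N_γ·s_γ
     = 34.819 × 13.2 + 0.5 × 12.09 × 3.73 × 14.5 × 0.92
     = 459.61 + 300.79 = 760.4 kPa.
q_net = 760.4 − 34.819 = 725.58 kPa.
q_all(net) = 725.58 / 3 = 241.86 kPa.

q_all(net) ≈ 242 kPa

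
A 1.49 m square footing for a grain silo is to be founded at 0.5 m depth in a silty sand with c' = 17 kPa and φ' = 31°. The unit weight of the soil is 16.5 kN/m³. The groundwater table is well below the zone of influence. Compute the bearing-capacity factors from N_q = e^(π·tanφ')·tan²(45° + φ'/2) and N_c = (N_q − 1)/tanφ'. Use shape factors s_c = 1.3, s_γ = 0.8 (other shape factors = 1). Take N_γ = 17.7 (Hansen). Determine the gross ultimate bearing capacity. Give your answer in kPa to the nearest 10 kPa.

q_ult ≈ 1070 kPa

tan31° = 0.6009, so N_q = e^(π×0.6009)·tan²(60.5°) = 6.604 × 3.124 = 20.63.
N_c = (20.63 − 1)/tan31° = 32.67.
Overburden at base level: q = 16.5 × 0.5 = 8.25 kPa.
Cohesion term c·N_c·s_c = 17 × 32.671 × 1.3 = 722.03 kPa; surcharge term q·N_q = 8.25 × 20.631 = 170.2 kPa; self-weight term 0.5·γ·B·N_γ·s_γ = 0.5 × 16.5 × 1.49 × 17.7 × 0.8 = 174.06 kPa.
q_ult = 722.03 + 170.2 + 174.06 = 1066.3 kPa.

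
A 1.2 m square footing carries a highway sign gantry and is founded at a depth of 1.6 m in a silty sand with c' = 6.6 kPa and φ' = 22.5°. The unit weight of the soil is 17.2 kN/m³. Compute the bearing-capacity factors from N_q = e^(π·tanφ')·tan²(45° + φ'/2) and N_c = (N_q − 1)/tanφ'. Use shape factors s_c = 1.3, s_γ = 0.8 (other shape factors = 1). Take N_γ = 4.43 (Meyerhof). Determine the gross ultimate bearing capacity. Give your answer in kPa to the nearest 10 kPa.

q_ult ≈ 410 kPa

tan22.5° = 0.4142, so N_q = e^(π×0.4142)·tan²(56.25°) = 3.674 × 2.24 = 8.23.
N_c = (8.23 − 1)/tan22.5° = 17.45.
Overburden at base level: q = 17.2 × 1.6 = 27.52 kPa.
Cohesion term c·N_c·s_c = 6.6 × 17.453 × 1.3 = 149.75 kPa; surcharge term q·N_q = 27.52 × 8.2292 = 226.47 kPa; self-weight term 0.5·γ·B·N_γ·s_γ = 0.5 × 17.2 × 1.2 × 4.43 × 0.8 = 36.574 kPa.
q_ult = 149.75 + 226.47 + 36.574 = 412.79 kPa.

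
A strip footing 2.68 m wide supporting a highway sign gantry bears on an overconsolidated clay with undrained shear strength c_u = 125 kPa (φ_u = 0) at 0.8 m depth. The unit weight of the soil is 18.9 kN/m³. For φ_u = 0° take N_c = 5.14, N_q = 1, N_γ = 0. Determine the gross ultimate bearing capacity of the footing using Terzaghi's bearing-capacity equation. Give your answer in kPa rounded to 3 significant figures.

q_ult ≈ 658 kPa

Overburden at base level: q = 18.9 × 0.8 = 15.12 kPa.
Cohesion term c·N_c = 125 × 5.14 = 642.5 kPa; surcharge term q·N_q = 15.12 × 1 = 15.12 kPa.
q_ult = 642.5 + 15.12 = 657.62 kPa.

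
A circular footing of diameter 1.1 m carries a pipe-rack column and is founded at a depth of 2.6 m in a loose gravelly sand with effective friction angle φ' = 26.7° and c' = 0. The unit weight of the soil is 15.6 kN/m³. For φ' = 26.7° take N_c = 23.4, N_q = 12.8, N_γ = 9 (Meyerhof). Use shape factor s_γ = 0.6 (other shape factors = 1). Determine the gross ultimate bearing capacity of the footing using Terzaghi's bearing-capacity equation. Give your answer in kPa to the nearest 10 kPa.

q_ult ≈ 570 kPa

q = γ·D_f = 15.6 × 2.6 = 40.56 kPa.
q·N_q = 40.56 × 12.8 = 519.17 kPa
0.5·γ·B·N_γ·s_γ = 0.5 × 15.6 × 1.1 × 9 × 0.6 = 46.332 kPa
q_ult = 519.17 + 46.332 = 565.5 kPa.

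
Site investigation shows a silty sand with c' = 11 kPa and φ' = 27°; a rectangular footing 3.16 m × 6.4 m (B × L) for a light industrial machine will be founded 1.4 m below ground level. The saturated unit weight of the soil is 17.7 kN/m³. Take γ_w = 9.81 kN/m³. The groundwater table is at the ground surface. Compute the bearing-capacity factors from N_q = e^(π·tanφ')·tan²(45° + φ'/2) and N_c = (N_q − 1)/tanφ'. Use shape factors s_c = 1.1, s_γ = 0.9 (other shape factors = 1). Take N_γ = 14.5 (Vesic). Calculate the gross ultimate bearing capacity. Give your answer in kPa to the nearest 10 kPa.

q_ult ≈ 600 kPa

tan27° = 0.5095, so N_q = e^(π×0.5095)·tan²(58.5°) = 4.957 × 2.663 = 13.2.
N_c = (13.2 − 1)/tan27° = 23.94.
Water table at ground surface, so effective unit weight γ' = 17.7 − 9.81 = 7.89 kN/m³ is used throughout; overburden q = 7.89 × 1.4 = 11.046 kPa; the same γ' applies in the ½γBN_γ term.
Cohesion term c·N_c·s_c = 11 × 23.942 × 1.1 = 289.7 kPa; surcharge term q·N_q = 11.046 × 13.199 = 145.8 kPa; self-weight term 0.5·γ·B·N_γ·s_γ = 0.5 × 7.89 × 3.16 × 14.5 × 0.9 = 162.68 kPa.
q_ult = 289.7 + 145.8 + 162.68 = 598.18 kPa.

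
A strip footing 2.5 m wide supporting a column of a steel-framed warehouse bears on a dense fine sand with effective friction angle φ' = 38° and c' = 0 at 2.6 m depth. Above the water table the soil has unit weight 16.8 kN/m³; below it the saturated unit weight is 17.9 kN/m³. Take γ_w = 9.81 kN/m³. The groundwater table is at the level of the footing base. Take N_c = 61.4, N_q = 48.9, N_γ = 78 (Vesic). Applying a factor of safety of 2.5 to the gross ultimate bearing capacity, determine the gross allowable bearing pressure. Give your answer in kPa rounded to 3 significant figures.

Overburden at base level: q = 16.8 × 2.6 = 43.68 kPa.
Below the base the soil is submerged, so the ½γBN_γ term uses γ' = 17.9 − 9.81 = 8.09 kN/m³.
Surcharge term q·N_q = 43.68 × 48.9 = 2136 kPa; self-weight term 0.5·γ·B·N_γ = 0.5 × 8.09 × 2.5 × 78 = 788.77 kPa.
q_ult = 2136 + 788.77 = 2924.7 kPa.
q_all = q_ult / FS = 2924.7 / 2.5 = 1169.9 kPa.

q_all ≈ 1170 kPa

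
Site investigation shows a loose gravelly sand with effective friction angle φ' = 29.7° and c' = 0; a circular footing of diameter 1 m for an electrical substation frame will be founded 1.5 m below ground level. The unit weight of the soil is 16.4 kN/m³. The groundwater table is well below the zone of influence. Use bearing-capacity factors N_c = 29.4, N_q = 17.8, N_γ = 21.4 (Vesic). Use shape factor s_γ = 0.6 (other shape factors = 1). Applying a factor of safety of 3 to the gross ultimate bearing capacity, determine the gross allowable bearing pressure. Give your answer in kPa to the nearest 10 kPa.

Overburden at base level: q = 16.4 × 1.5 = 24.6 kPa.
Surcharge term q·N_q = 24.6 × 17.8 = 437.88 kPa; self-weight term 0.5·γ·B·N_γ·s_γ = 0.5 × 16.4 × 1 × 21.4 × 0.6 = 105.29 kPa.
q_ult = 437.88 + 105.29 = 543.17 kPa.
q_all = q_ult / FS = 543.17 / 3 = 181.06 kPa.

q_all ≈ 180 kPa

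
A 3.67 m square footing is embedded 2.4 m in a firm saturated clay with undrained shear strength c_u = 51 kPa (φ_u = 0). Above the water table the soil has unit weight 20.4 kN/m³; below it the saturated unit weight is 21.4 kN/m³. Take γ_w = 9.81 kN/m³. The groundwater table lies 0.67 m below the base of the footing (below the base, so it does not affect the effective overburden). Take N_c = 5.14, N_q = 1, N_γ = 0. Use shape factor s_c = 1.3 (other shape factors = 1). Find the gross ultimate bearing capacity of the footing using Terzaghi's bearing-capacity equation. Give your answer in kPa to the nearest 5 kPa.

q_ult ≈ 390 kPa

Effective surcharge at the founding depth q = γ·D_f = 20.4 × 2.4 = 48.96 kPa.
q_ult = c·N_c·s_c + q·N_q
     = 51 × 5.14 × 1.3 + 48.96 × 1
     = 340.78 + 48.96 = 389.74 kPa.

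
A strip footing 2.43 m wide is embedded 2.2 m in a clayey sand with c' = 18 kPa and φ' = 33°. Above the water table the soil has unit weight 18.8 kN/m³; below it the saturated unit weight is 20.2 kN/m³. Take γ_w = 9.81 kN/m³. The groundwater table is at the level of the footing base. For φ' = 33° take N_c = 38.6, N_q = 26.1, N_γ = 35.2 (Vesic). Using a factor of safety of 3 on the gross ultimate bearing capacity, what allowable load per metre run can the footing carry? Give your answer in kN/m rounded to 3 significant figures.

q = γ·D_f = 18.8 × 2.2 = 41.36 kPa.
For the ½γBN_γ term take γ' = 20.2 − 9.81 = 10.39 kN/m³ (soil below base is submerged).
c·N_c = 18 × 38.6 = 694.8 kPa
q·N_q = 41.36 × 26.1 = 1079.5 kPa
0.5·γ·B·N_γ = 0.5 × 10.39 × 2.43 × 35.2 = 444.36 kPa
q_ult = 694.8 + 1079.5 + 444.36 = 2218.7 kPa.
Gross allowable pressure q_all = 2218.7 / 3 = 739.55 kPa.
Allowable wall load = q_all × B = 739.55 × 2.43 = 1797.1 kN per metre run.

≈ 1800 kN/m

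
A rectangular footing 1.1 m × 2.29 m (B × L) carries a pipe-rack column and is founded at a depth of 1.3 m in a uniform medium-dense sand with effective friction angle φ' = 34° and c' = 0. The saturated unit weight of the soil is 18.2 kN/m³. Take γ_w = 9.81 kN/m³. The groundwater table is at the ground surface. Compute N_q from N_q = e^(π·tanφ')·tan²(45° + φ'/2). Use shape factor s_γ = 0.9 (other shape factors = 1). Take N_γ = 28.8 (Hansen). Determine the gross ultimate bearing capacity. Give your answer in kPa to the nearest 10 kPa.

tan34° = 0.6745, so N_q = e^(π×0.6745)·tan²(62°) = 8.323 × 3.537 = 29.44.
With the water table at the surface the whole profile is submerged: γ' = 18.2 − 9.81 = 8.39 kN/m³, so q = γ'·D_f = 10.907 kPa; the same γ' applies in the ½γBN_γ term.
q_ult = q·N_q + 0.5·γ·B·N_γ·s_γ
     = 10.907 × 29.44 + 0.5 × 8.39 × 1.1 × 28.8 × 0.9
     = 321.1 + 119.61 = 440.71 kPa.

q_ult ≈ 440 kPa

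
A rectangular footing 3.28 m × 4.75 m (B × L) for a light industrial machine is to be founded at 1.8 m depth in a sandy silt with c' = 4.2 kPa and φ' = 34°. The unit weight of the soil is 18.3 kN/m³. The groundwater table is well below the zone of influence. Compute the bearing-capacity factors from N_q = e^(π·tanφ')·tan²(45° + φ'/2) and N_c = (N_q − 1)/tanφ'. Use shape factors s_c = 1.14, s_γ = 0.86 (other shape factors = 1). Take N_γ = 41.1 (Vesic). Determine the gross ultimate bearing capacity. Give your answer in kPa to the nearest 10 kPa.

tan34° = 0.6745, so N_q = e^(π×0.6745)·tan²(62°) = 8.323 × 3.537 = 29.44.
N_c = (29.44 − 1)/tan34° = 42.16.
q = γ·D_f = 18.3 × 1.8 = 32.94 kPa.
c·N_c·s_c = 4.2 × 42.164 × 1.14 = 201.88 kPa
q·N_q = 32.94 × 29.44 = 969.75 kPa
0.5·γ·B·N_γ·s_γ = 0.5 × 18.3 × 3.28 × 41.1 × 0.86 = 1060.8 kPa
q_ult = 201.88 + 969.75 + 1060.8 = 2232.4 kPa.

q_ult ≈ 2230 kPa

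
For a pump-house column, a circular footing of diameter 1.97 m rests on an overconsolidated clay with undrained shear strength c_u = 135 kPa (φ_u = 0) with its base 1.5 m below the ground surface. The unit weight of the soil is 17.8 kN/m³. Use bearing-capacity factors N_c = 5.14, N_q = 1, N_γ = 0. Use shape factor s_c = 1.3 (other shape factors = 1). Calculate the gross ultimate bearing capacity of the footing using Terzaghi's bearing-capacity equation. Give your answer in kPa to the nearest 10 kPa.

q_ult ≈ 930 kPa

Overburden at base level: q = 17.8 × 1.5 = 26.7 kPa.
Cohesion term c·N_c·s_c = 135 × 5.14 × 1.3 = 902.07 kPa; surcharge term q·N_q = 26.7 × 1 = 26.7 kPa.
q_ult = 902.07 + 26.7 = 928.77 kPa.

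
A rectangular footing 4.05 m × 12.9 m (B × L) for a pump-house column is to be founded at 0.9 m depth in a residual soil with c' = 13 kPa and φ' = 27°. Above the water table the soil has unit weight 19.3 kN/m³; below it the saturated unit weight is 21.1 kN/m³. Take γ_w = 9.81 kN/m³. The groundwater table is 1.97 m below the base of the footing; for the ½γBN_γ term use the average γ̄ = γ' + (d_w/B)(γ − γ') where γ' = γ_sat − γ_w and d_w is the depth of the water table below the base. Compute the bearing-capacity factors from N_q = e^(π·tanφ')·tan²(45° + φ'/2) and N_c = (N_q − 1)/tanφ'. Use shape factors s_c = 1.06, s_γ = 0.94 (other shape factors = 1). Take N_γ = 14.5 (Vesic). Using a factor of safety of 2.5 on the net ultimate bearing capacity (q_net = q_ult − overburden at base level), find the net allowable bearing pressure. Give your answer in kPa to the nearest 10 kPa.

q_all(net) ≈ 380 kPa

N_q = e^(π·tan27°)·tan²(58.5°) = 13.2; N_c = (N_q − 1)/tanφ' = 23.94.
Effective surcharge at the founding depth q = γ·D_f = 19.3 × 0.9 = 17.37 kPa.
With d_w = 1.97 m < B, γ̄ = 11.29 + (1.97/4.05) × (19.3 − 11.29) = 15.186 kN/m³.
q_ult = c·N_c·s_c + q·N_q + 0.5·γ·B·N_γ·s_γ
     = 13 × 23.942 × 1.06 + 17.37 × 13.199 + 0.5 × 15.186 × 4.05 × 14.5 × 0.94
     = 329.92 + 229.27 + 419.15 = 978.34 kPa.
q_net = 978.34 − 17.37 = 960.97 kPa.
q_all(net) = 960.97 / 2.5 = 384.39 kPa.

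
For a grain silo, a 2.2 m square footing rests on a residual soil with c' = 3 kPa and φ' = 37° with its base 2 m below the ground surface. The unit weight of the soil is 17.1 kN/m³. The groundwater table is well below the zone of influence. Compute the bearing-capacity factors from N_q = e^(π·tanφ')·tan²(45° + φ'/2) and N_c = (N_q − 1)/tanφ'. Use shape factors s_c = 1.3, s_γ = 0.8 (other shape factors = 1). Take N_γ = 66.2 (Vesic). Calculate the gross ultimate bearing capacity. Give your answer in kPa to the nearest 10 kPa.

tan37° = 0.7536, so N_q = e^(π×0.7536)·tan²(63.5°) = 10.669 × 4.023 = 42.92.
N_c = (42.92 − 1)/tan37° = 55.63.
Overburden at base level: q = 17.1 × 2 = 34.2 kPa.
Cohesion term c·N_c·s_c = 3 × 55.63 × 1.3 = 216.96 kPa; surcharge term q·N_q = 34.2 × 42.92 = 1467.9 kPa; self-weight term 0.5·γ·B·N_γ·s_γ = 0.5 × 17.1 × 2.2 × 66.2 × 0.8 = 996.18 kPa.
q_ult = 216.96 + 1467.9 + 996.18 = 2681 kPa.

q_ult ≈ 2680 kPa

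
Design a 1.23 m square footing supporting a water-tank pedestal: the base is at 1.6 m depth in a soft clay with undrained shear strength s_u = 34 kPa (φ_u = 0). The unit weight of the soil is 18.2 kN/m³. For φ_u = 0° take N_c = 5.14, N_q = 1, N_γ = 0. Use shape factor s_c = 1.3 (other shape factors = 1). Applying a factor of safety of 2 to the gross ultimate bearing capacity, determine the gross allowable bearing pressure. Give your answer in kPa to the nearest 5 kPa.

q_all ≈ 130 kPa

Effective surcharge at the founding depth q = γ·D_f = 18.2 × 1.6 = 29.12 kPa.
q_ult = c·N_c·s_c + q·N_q
     = 34 × 5.14 × 1.3 + 29.12 × 1
     = 227.19 + 29.12 = 256.31 kPa.
q_all = q_ult / FS = 256.31 / 2 = 128.15 kPa.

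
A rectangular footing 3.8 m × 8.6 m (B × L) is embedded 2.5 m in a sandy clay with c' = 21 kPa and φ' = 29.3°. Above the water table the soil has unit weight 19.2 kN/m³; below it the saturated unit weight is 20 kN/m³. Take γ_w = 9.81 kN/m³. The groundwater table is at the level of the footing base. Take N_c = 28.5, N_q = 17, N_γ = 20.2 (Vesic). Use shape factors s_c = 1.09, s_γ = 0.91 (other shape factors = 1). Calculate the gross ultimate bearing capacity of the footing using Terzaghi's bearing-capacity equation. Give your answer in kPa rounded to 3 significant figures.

Effective surcharge at the founding depth q = γ·D_f = 19.2 × 2.5 = 48 kPa.
The water table coincides with the base, so in the self-weight term γ → γ' = 10.19 kN/m³.
q_ult = c·N_c·s_c + q·N_q + 0.5·γ·B·N_γ·s_γ
     = 21 × 28.5 × 1.09 + 48 × 17 + 0.5 × 10.19 × 3.8 × 20.2 × 0.91
     = 652.37 + 816 + 355.89 = 1824.3 kPa.

q_ult ≈ 1820 kPa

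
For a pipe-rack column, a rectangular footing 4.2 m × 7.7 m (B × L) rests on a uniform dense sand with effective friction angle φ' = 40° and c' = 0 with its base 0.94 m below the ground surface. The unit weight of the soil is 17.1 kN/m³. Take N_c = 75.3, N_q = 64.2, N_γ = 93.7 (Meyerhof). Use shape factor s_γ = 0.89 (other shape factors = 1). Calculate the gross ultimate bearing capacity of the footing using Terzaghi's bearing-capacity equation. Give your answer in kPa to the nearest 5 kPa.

q = γ·D_f = 17.1 × 0.94 = 16.074 kPa.
q·N_q = 16.074 × 64.2 = 1032 kPa
0.5·γ·B·N_γ·s_γ = 0.5 × 17.1 × 4.2 × 93.7 × 0.89 = 2994.6 kPa
q_ult = 1032 + 2994.6 = 4026.6 kPa.

q_ult ≈ 4025 kPa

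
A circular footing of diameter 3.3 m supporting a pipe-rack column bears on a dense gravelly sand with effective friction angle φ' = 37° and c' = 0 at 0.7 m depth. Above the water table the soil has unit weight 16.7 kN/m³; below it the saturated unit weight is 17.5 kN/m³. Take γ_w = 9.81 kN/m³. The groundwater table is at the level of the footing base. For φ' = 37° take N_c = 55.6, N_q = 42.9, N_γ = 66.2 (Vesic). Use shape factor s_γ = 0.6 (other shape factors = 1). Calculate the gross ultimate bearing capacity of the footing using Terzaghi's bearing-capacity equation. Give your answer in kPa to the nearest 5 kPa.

q_ult ≈ 1005 kPa

Effective surcharge at the founding depth q = γ·D_f = 16.7 × 0.7 = 11.69 kPa.
The water table coincides with the base, so in the self-weight term γ → γ' = 7.69 kN/m³.
q_ult = q·N_q + 0.5·γ·B·N_γ·s_γ
     = 11.69 × 42.9 + 0.5 × 7.69 × 3.3 × 66.2 × 0.6
     = 501.5 + 503.99 = 1005.5 kPa.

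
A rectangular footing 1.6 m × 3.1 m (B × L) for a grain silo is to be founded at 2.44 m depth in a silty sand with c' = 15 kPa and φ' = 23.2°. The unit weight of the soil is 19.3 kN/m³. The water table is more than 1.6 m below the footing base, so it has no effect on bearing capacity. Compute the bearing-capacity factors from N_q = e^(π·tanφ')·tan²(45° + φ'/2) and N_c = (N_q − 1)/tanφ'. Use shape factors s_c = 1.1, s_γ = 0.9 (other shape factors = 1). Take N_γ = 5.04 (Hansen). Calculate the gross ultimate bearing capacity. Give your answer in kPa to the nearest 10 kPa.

tan23.2° = 0.4286, so N_q = e^(π×0.4286)·tan²(56.6°) = 3.844 × 2.3 = 8.84.
N_c = (8.84 − 1)/tan23.2° = 18.29.
q = γ·D_f = 19.3 × 2.44 = 47.092 kPa.
c·N_c·s_c = 15 × 18.294 × 1.1 = 301.86 kPa
q·N_q = 47.092 × 8.841 = 416.34 kPa
0.5·γ·B·N_γ·s_γ = 0.5 × 19.3 × 1.6 × 5.04 × 0.9 = 70.036 kPa
q_ult = 301.86 + 416.34 + 70.036 = 788.24 kPa.

q_ult ≈ 790 kPa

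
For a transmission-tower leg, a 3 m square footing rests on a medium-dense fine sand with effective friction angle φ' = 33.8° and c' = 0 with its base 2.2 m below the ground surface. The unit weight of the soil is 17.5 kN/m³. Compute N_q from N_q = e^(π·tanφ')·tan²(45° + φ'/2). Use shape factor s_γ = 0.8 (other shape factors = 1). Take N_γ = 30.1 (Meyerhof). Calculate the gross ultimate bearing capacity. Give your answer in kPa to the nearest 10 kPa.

q_ult ≈ 1740 kPa

tan33.8° = 0.6694, so N_q = e^(π×0.6694)·tan²(61.9°) = 8.192 × 3.508 = 28.73.
Effective surcharge at the founding depth q = γ·D_f = 17.5 × 2.2 = 38.5 kPa.
q_ult = q·N_q + 0.5·γ·B·N_γ·s_γ
     = 38.5 × 28.732 + 0.5 × 17.5 × 3 × 30.1 × 0.8
     = 1106.2 + 632.1 = 1738.3 kPa.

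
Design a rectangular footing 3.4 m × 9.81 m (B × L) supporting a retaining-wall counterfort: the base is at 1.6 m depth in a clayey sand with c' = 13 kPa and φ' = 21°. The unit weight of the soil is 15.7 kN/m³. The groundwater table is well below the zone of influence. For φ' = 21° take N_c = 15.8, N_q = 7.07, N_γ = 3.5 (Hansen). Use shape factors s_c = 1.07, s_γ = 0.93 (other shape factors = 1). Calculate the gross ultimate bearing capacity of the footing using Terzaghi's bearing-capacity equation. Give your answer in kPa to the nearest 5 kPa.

q_ult ≈ 485 kPa

q = γ·D_f = 15.7 × 1.6 = 25.12 kPa.
c·N_c·s_c = 13 × 15.8 × 1.07 = 219.78 kPa
q·N_q = 25.12 × 7.07 = 177.6 kPa
0.5·γ·B·N_γ·s_γ = 0.5 × 15.7 × 3.4 × 3.5 × 0.93 = 86.876 kPa
q_ult = 219.78 + 177.6 + 86.876 = 484.25 kPa.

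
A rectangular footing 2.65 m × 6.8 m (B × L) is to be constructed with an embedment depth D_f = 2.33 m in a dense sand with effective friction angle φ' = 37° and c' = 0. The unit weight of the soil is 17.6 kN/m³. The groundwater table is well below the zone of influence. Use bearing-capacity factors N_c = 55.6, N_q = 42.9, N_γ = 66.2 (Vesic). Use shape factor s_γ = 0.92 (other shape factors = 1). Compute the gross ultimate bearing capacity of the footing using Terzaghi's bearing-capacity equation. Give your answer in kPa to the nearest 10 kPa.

q_ult ≈ 3180 kPa

Effective surcharge at the founding depth q = γ·D_f = 17.6 × 2.33 = 41.008 kPa.
q_ult = q·N_q + 0.5·γ·B·N_γ·s_γ
     = 41.008 × 42.9 + 0.5 × 17.6 × 2.65 × 66.2 × 0.92
     = 1759.2 + 1420.3 = 3179.5 kPa.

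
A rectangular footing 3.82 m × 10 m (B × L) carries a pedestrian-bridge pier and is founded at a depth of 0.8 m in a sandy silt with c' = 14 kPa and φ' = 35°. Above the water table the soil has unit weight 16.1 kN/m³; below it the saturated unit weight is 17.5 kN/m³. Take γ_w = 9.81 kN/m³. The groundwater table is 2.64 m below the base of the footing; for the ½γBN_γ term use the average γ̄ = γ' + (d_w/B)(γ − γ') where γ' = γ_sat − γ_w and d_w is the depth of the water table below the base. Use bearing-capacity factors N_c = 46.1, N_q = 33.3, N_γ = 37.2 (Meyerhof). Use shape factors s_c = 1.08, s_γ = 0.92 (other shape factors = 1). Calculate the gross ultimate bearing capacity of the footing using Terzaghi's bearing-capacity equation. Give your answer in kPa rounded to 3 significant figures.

q_ult ≈ 2010 kPa

q = γ·D_f = 16.1 × 0.8 = 12.88 kPa.
γ' = 7.69 kN/m³; averaging over the depth B below the base, γ̄ = γ' + (d_w/B)(γ − γ') = 13.502 kN/m³.
c·N_c·s_c = 14 × 46.1 × 1.08 = 697.03 kPa
q·N_q = 12.88 × 33.3 = 428.9 kPa
0.5·γ·B·N_γ·s_γ = 0.5 × 13.502 × 3.82 × 37.2 × 0.92 = 882.61 kPa
q_ult = 697.03 + 428.9 + 882.61 = 2008.5 kPa.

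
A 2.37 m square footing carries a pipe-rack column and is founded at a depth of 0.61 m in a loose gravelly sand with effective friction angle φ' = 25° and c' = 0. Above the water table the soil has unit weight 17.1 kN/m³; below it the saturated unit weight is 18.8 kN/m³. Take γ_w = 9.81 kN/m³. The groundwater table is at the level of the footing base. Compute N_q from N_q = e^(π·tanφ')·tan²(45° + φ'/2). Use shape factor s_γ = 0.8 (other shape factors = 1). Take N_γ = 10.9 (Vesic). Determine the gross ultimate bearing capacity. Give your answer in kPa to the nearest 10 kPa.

tan25° = 0.4663, so N_q = e^(π×0.4663)·tan²(57.5°) = 4.327 × 2.464 = 10.66.
Overburden at base level: q = 17.1 × 0.61 = 10.431 kPa.
Below the base the soil is submerged, so the ½γBN_γ term uses γ' = 18.8 − 9.81 = 8.99 kN/m³.
Surcharge term q·N_q = 10.431 × 10.662 = 111.22 kPa; self-weight term 0.5·γ·B·N_γ·s_γ = 0.5 × 8.99 × 2.37 × 10.9 × 0.8 = 92.895 kPa.
q_ult = 111.22 + 92.895 = 204.11 kPa.

q_ult ≈ 200 kPa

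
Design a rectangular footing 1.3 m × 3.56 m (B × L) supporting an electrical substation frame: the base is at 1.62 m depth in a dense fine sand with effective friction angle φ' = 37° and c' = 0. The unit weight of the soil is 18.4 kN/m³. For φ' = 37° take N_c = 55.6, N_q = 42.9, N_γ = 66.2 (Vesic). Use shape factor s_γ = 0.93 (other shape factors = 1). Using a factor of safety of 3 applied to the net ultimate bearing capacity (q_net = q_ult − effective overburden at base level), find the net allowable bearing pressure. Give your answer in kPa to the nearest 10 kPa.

Overburden at base level: q = 18.4 × 1.62 = 29.808 kPa.
Surcharge term q·N_q = 29.808 × 42.9 = 1278.8 kPa; self-weight term 0.5·γ·B·N_γ·s_γ = 0.5 × 18.4 × 1.3 × 66.2 × 0.93 = 736.33 kPa.
q_ult = 1278.8 + 736.33 = 2015.1 kPa.
Net ultimate: q_net = 2015.1 − 29.808 = 1985.3 kPa.
q_all(net) = 1985.3 / 3 = 661.76 kPa.

q_all(net) ≈ 660 kPa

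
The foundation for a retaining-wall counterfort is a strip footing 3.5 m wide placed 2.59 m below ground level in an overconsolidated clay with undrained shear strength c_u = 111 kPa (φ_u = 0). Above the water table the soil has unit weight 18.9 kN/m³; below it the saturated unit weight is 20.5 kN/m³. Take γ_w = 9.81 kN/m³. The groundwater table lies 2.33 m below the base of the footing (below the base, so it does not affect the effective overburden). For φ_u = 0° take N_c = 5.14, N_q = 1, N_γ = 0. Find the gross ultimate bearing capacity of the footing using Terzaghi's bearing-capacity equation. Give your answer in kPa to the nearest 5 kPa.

q = γ·D_f = 18.9 × 2.59 = 48.951 kPa.
c·N_c = 111 × 5.14 = 570.54 kPa
q·N_q = 48.951 × 1 = 48.951 kPa
q_ult = 570.54 + 48.951 = 619.49 kPa.

q_ult ≈ 620 kPa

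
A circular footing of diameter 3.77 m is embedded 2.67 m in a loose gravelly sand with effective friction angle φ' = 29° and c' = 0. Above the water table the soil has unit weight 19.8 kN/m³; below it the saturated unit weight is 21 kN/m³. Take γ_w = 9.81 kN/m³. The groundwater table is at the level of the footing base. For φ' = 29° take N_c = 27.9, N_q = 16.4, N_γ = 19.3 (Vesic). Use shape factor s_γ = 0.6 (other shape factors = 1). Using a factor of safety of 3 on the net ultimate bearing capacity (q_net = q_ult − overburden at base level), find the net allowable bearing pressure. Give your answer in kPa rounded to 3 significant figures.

Effective surcharge at the founding depth q = γ·D_f = 19.8 × 2.67 = 52.866 kPa.
The water table coincides with the base, so in the self-weight term γ → γ' = 11.19 kN/m³.
q_ult = q·N_q + 0.5·γ·B·N_γ·s_γ
     = 52.866 × 16.4 + 0.5 × 11.19 × 3.77 × 19.3 × 0.6
     = 867 + 244.26 = 1111.3 kPa.
q_net = 1111.3 − 52.866 = 1058.4 kPa.
q_all(net) = 1058.4 / 3 = 352.8 kPa.

q_all(net) ≈ 353 kPa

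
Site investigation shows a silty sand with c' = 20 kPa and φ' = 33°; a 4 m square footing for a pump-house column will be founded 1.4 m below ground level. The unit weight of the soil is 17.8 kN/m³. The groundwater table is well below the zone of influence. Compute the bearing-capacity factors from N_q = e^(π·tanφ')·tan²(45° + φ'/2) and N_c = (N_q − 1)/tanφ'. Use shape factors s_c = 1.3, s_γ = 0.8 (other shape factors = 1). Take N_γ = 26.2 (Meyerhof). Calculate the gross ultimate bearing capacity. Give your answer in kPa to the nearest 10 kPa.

tan33° = 0.6494, so N_q = e^(π×0.6494)·tan²(61.5°) = 7.692 × 3.392 = 26.09.
N_c = (26.09 − 1)/tan33° = 38.64.
Effective surcharge at the founding depth q = γ·D_f = 17.8 × 1.4 = 24.92 kPa.
q_ult = c·N_c·s_c + q·N_q + 0.5·γ·B·N_γ·s_γ
     = 20 × 38.638 × 1.3 + 24.92 × 26.092 + 0.5 × 17.8 × 4 × 26.2 × 0.8
     = 1004.6 + 650.21 + 746.18 = 2401 kPa.

q_ult ≈ 2400 kPa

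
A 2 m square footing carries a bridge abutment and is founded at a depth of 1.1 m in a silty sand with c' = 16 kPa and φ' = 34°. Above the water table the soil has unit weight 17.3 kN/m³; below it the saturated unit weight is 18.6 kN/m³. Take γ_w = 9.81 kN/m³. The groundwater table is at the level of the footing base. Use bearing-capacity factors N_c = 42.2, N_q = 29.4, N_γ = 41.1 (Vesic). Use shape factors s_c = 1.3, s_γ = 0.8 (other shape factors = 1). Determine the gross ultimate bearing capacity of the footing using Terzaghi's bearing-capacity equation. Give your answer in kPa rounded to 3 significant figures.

q_ult ≈ 1730 kPa

q = γ·D_f = 17.3 × 1.1 = 19.03 kPa.
For the ½γBN_γ term take γ' = 18.6 − 9.81 = 8.79 kN/m³ (soil below base is submerged).
c·N_c·s_c = 16 × 42.2 × 1.3 = 877.76 kPa
q·N_q = 19.03 × 29.4 = 559.48 kPa
0.5·γ·B·N_γ·s_γ = 0.5 × 8.79 × 2 × 41.1 × 0.8 = 289.02 kPa
q_ult = 877.76 + 559.48 + 289.02 = 1726.3 kPa.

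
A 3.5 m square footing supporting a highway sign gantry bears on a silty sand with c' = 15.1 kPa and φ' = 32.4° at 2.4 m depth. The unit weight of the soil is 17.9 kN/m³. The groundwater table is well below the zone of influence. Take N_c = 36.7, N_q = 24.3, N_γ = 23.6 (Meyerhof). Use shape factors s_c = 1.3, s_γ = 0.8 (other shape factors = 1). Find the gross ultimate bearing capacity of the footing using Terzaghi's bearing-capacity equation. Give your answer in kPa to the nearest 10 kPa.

q_ult ≈ 2360 kPa

Overburden at base level: q = 17.9 × 2.4 = 42.96 kPa.
Cohesion term c·N_c·s_c = 15.1 × 36.7 × 1.3 = 720.42 kPa; surcharge term q·N_q = 42.96 × 24.3 = 1043.9 kPa; self-weight term 0.5·γ·B·N_γ·s_γ = 0.5 × 17.9 × 3.5 × 23.6 × 0.8 = 591.42 kPa.
q_ult = 720.42 + 1043.9 + 591.42 = 2355.8 kPa.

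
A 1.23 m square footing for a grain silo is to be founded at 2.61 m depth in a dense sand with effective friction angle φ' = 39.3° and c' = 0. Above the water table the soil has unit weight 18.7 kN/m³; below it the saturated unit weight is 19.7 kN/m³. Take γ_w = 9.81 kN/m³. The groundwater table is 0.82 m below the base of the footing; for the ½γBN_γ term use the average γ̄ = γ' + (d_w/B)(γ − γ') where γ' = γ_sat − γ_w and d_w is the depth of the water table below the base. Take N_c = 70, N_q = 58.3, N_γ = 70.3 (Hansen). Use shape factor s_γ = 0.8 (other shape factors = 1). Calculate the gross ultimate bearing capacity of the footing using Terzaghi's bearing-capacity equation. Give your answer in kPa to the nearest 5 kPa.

q = γ·D_f = 18.7 × 2.61 = 48.807 kPa.
γ' = 9.89 kN/m³; averaging over the depth B below the base, γ̄ = γ' + (d_w/B)(γ − γ') = 15.763 kN/m³.
q·N_q = 48.807 × 58.3 = 2845.4 kPa
0.5·γ·B·N_γ·s_γ = 0.5 × 15.763 × 1.23 × 70.3 × 0.8 = 545.22 kPa
q_ult = 2845.4 + 545.22 = 3390.7 kPa.

q_ult ≈ 3390 kPa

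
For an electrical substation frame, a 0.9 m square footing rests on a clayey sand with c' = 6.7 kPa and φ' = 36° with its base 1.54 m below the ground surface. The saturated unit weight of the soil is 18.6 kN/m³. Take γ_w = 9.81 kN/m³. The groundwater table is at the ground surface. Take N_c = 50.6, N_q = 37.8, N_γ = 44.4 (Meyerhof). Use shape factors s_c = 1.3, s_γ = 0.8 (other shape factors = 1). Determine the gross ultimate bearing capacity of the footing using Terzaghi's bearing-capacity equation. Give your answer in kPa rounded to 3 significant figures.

Water table at ground surface, so effective unit weight γ' = 18.6 − 9.81 = 8.79 kN/m³ is used throughout; overburden q = 8.79 × 1.54 = 13.537 kPa; the same γ' applies in the ½γBN_γ term.
Cohesion term c·N_c·s_c = 6.7 × 50.6 × 1.3 = 440.73 kPa; surcharge term q·N_q = 13.537 × 37.8 = 511.68 kPa; self-weight term 0.5·γ·B·N_γ·s_γ = 0.5 × 8.79 × 0.9 × 44.4 × 0.8 = 140.5 kPa.
q_ult = 440.73 + 511.68 + 140.5 = 1092.9 kPa.

q_ult ≈ 1090 kPa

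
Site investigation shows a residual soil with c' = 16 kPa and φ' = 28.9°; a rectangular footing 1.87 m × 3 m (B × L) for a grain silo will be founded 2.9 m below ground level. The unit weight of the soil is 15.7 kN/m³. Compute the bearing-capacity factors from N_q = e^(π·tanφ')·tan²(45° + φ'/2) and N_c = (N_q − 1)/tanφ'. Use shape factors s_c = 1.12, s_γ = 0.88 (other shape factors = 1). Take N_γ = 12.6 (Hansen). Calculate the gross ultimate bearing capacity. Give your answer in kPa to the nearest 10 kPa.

tan28.9° = 0.552, so N_q = e^(π×0.552)·tan²(59.45°) = 5.665 × 2.871 = 16.26.
N_c = (16.26 − 1)/tan28.9° = 27.65.
Overburden at base level: q = 15.7 × 2.9 = 45.53 kPa.
Cohesion term c·N_c·s_c = 16 × 27.645 × 1.12 = 495.4 kPa; surcharge term q·N_q = 45.53 × 16.261 = 740.36 kPa; self-weight term 0.5·γ·B·N_γ·s_γ = 0.5 × 15.7 × 1.87 × 12.6 × 0.88 = 162.77 kPa.
q_ult = 495.4 + 740.36 + 162.77 = 1398.5 kPa.

q_ult ≈ 1400 kPa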